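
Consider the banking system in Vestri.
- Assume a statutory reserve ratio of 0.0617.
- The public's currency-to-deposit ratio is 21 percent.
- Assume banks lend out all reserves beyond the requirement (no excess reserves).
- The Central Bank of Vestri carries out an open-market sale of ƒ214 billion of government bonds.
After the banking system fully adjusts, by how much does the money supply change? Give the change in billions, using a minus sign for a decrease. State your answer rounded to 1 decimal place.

The money multiplier is m = (1 + c) / (rr + c) = (1 + 0.21) / (0.0617 + 0.21) ≈ 4.45344.
The sale removes 214 billion of base, so ΔM = m × ΔMB = 4.45344 × (−214) ≈ -953.0362 billion.

-953.0 billion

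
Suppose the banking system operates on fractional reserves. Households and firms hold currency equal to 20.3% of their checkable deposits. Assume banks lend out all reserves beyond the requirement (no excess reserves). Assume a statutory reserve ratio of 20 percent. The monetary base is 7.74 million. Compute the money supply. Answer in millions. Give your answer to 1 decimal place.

23.1 million

The money multiplier is m = (1 + c) / (rr + c) = (1 + 0.203) / (0.2 + 0.203) ≈ 2.9851.
So M = m × MB = 2.9851 × 7.74 ≈ 23.1047 million.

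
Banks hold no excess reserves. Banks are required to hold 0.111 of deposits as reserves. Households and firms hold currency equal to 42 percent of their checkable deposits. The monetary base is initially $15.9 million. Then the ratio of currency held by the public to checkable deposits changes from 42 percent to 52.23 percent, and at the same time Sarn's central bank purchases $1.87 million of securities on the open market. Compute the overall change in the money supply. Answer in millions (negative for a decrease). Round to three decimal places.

Before: m₁ = (1 + 0.42) / (0.111 + 0.42) ≈ 2.674200, MB₁ = 15.9, so M₁ = 2.674200 × 15.9 ≈ 42.5198 million.
After: m₂ = (1 + 0.5223) / (0.111 + 0.5223) ≈ 2.403758, MB₂ = 15.9 + 1.87 = 17.77, so M₂ = 2.403758 × 17.77 ≈ 42.7148 million.
ΔM = M₂ − M₁ = 42.7148 − 42.5198 = 0.195 million.

$0.195 million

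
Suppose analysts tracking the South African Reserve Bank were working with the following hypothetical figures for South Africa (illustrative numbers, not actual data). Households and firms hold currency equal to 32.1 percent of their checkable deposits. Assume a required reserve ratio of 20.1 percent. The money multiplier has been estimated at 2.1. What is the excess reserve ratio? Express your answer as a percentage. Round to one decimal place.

Using m = 2.1. Since m = (1 + c)/(c + rr + e), the denominator satisfies c + rr + e = (1 + c)/m = (1 + 0.321) / 2.1 ≈ 0.629048.
With c = 0.321 and rr = 0.201, the excess reserve ratio is 0.629048 − 0.321 − 0.201 = 0.107048.

10.7%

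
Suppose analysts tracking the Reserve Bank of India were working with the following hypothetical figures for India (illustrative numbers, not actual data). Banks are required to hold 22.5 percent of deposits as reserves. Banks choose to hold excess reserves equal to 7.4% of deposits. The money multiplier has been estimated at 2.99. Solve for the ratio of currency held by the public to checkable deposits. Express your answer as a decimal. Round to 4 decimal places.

0.0533

Using m = 2.99. From m = (1 + c)/(c + rr + e), rearranging gives 1 + c = m·(c + rr + e), so c·(1 − m) = m·(rr + e) − 1.
Hence c = [m·(rr + e) − 1]/(1 − m) = [2.99 × (0.225 + 0.074) − 1] / (1 − 2.99) ≈ 0.053261.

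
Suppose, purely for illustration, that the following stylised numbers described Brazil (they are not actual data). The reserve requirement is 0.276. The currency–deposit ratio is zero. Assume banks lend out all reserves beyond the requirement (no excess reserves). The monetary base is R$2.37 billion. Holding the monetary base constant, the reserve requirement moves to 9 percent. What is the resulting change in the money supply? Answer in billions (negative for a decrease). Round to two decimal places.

Initially m₁ = 1 / (0.276) ≈ 3.6232, so M₁ = 3.6232 × 2.37 ≈ 8.587 billion.
After the change m₂ = 1 / (0.09) ≈ 11.1111, so M₂ = 11.1111 × 2.37 ≈ 26.3333 billion.
ΔM = M₂ − M₁ = 26.3333 − 8.587 = 17.7463 billion.

R$17.75 billion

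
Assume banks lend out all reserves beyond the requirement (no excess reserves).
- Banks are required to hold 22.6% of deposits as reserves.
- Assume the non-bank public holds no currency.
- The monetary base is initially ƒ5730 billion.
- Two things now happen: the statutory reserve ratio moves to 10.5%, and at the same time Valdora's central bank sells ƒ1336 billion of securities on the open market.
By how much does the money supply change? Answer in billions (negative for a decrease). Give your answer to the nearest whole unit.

Before: m₁ = 1 / (0.226) ≈ 4.42478, MB₁ = 5730, so M₁ = 4.42478 × 5730 = 25353.9894 billion.
After: m₂ = 1 / (0.105) ≈ 9.52381, MB₂ = 5730 − 1336 = 4394, so M₂ = 9.52381 × 4394 ≈ 41847.6211 billion.
ΔM = M₂ − M₁ = 41847.6211 − 25353.9894 = 16493.6317 billion.

ƒ16494 billion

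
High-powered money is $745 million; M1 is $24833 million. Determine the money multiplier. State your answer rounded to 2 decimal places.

The money multiplier is m = M / MB = 24833 / 745 ≈ 33.33289.

33.33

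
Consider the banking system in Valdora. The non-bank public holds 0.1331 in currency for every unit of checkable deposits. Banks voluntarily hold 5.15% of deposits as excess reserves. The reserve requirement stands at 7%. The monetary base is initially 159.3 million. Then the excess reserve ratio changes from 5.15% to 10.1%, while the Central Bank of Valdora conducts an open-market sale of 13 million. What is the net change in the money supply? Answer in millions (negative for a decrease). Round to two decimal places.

-163.84 million

Before: m₁ = (1 + 0.1331) / (0.07 + 0.0515 + 0.1331) ≈ 4.450511, MB₁ = 159.3, so M₁ = 4.450511 × 159.3 ≈ 708.9664 million.
After: m₂ = (1 + 0.1331) / (0.07 + 0.101 + 0.1331) ≈ 3.726077, MB₂ = 159.3 − 13 = 146.3, so M₂ = 3.726077 × 146.3 ≈ 545.1251 million.
ΔM = M₂ − M₁ = 545.1251 − 708.9664 = -163.8413 million.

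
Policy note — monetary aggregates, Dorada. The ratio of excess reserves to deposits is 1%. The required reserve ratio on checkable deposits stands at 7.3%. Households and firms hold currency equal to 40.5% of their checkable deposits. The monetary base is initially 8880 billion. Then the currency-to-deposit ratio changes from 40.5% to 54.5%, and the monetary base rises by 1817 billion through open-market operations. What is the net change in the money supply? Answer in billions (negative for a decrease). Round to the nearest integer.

750 billion

Before: m₁ = (1 + 0.405) / (0.073 + 0.01 + 0.405) ≈ 2.879098, MB₁ = 8880, so M₁ = 2.879098 × 8880 ≈ 25566.3902 billion.
After: m₂ = (1 + 0.545) / (0.073 + 0.01 + 0.545) ≈ 2.460191, MB₂ = 8880 + 1817 = 10697, so M₂ = 2.460191 × 10697 ≈ 26316.6631 billion.
ΔM = M₂ − M₁ = 26316.6631 − 25566.3902 = 750.2729 billion.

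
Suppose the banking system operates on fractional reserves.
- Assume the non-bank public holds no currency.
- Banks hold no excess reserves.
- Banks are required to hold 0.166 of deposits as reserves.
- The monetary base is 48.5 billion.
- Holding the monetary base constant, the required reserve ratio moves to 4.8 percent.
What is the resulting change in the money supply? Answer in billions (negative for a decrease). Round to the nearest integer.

718 billion

Initially m₁ = 1 / (0.166) ≈ 6.0241, so M₁ = 6.0241 × 48.5 ≈ 292.1688 billion.
After the change m₂ = 1 / (0.048) ≈ 20.8333, so M₂ = 20.8333 × 48.5 ≈ 1010.4151 billion.
ΔM = M₂ − M₁ = 1010.4151 − 292.1688 = 718.2463 billion.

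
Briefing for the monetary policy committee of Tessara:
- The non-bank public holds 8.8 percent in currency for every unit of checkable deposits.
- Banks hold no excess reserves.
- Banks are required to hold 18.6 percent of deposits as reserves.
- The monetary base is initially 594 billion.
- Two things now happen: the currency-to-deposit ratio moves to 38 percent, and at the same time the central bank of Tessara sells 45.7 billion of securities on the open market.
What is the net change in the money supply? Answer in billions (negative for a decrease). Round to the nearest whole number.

-1022 billion

Before: m₁ = (1 + 0.088) / (0.186 + 0.088) ≈ 3.9708, MB₁ = 594, so M₁ = 3.9708 × 594 = 2358.6552 billion.
After: m₂ = (1 + 0.38) / (0.186 + 0.38) ≈ 2.4382, MB₂ = 594 − 45.7 = 548.3, so M₂ = 2.4382 × 548.3 ≈ 1336.8651 billion.
ΔM = M₂ − M₁ = 1336.8651 − 2358.6552 = -1021.7901 billion.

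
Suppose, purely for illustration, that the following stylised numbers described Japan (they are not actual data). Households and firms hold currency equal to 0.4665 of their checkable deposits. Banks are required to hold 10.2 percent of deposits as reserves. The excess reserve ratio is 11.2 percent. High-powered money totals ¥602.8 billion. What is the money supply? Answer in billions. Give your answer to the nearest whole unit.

The money multiplier is m = (1 + c) / (rr + e + c) = (1 + 0.4665) / (0.102 + 0.112 + 0.4665) ≈ 2.1550.
So M = m × MB = 2.1550 × 602.8 = 1299.034 billion.

¥1299 billion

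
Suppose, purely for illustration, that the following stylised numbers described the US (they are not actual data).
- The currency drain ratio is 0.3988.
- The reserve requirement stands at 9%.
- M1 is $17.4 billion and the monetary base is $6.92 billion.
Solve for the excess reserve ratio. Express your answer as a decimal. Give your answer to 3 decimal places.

0.068

Using m = M/MB = 17.4/6.92 ≈ 2.514451. Since m = (1 + c)/(c + rr + e), the denominator satisfies c + rr + e = (1 + c)/m = (1 + 0.3988) / 2.514451 ≈ 0.556304.
With c = 0.3988 and rr = 0.09, the excess reserve ratio is 0.556304 − 0.3988 − 0.09 = 0.067504.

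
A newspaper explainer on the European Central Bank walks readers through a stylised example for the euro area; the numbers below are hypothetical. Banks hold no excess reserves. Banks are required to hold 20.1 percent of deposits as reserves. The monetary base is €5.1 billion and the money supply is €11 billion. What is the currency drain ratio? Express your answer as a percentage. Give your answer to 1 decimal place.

Using m = M/MB = 11/5.1 ≈ 2.156863. From m = (1 + c)/(c + rr + e), rearranging gives 1 + c = m·(c + rr + e), so c·(1 − m) = m·(rr + e) − 1.
Hence c = [m·(rr + e) − 1]/(1 − m) = [2.156863 × (0.201 + 0) − 1] / (1 − 2.156863) ≈ 0.489661.

49.0%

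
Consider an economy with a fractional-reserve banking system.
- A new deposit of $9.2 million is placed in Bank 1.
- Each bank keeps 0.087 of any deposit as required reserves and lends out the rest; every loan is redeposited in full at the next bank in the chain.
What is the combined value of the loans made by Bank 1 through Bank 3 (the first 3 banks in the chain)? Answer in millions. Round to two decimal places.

Bank i lends (1 − rr)^i of the original deposit: Bank 1 lends 9.2·0.9130 = 8.3996, Bank 2 lends 9.2·0.9130² ≈ 7.6688, and so on.
Summing a geometric series: total = 9.2·[0.9130·(1 − 0.9130^3) / (1 − 0.9130)] ≈ 23.0701 million.

$23.07 million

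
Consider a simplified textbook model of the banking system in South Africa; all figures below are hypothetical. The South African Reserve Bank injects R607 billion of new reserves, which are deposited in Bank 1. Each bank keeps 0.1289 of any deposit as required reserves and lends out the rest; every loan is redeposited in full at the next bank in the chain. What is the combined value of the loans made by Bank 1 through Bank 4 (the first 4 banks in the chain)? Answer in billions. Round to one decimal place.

Bank i lends (1 − rr)^i of the original deposit: Bank 1 lends 607·0.8711 = 528.7577, Bank 2 lends 607·0.8711² ≈ 460.6008, and so on.
Summing a geometric series: total = 607·[0.8711·(1 − 0.8711^4) / (1 − 0.8711)] ≈ 1740.0988 billion.

R1740.1 billion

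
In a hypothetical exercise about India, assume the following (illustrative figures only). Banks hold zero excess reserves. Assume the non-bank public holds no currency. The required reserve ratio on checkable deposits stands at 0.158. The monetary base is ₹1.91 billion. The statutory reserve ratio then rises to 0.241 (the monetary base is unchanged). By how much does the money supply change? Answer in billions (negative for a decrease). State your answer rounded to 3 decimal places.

-4.163 billion

Initially m₁ = 1 / (0.158) ≈ 6.32911, so M₁ = 6.32911 × 1.91 ≈ 12.0886 billion.
After the change m₂ = 1 / (0.241) ≈ 4.14938, so M₂ = 4.14938 × 1.91 ≈ 7.9253 billion.
ΔM = M₂ − M₁ = 7.9253 − 12.0886 = -4.1633 billion.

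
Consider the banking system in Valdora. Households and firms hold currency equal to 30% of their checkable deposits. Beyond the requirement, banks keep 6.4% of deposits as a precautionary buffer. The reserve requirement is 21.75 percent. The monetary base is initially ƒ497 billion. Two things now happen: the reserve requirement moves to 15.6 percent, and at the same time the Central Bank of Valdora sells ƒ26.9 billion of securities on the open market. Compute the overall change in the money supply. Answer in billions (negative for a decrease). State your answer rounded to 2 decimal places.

ƒ64.16 billion

Before: m₁ = (1 + 0.3) / (0.2175 + 0.064 + 0.3) ≈ 2.235598, MB₁ = 497, so M₁ = 2.235598 × 497 ≈ 1111.0922 billion.
After: m₂ = (1 + 0.3) / (0.156 + 0.064 + 0.3) = 2.5, MB₂ = 497 − 26.9 = 470.1, so M₂ = 2.5 × 470.1 = 1175.25 billion.
ΔM = M₂ − M₁ = 1175.25 − 1111.0922 = 64.1578 billion.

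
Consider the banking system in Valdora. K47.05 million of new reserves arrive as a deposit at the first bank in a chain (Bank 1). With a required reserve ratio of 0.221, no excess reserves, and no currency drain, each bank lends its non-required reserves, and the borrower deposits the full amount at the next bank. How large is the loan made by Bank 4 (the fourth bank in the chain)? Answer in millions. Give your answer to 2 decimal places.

Each bank lends a fraction (1 − rr) = 0.7790 of the deposit it receives, so Bank 4 receives 47.05·0.7790^3 and lends 47.05·0.7790^4 ≈ 17.3264 million.

K17.33 million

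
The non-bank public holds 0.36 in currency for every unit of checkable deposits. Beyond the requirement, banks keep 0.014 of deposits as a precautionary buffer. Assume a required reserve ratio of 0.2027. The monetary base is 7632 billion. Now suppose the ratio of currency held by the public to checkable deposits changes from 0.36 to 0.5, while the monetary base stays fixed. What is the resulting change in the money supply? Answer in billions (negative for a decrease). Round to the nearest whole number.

-2025 billion

Initially m₁ = (1 + 0.36) / (0.2027 + 0.014 + 0.36) ≈ 2.35825, so M₁ = 2.35825 × 7632 = 17998.164 billion.
After the change m₂ = (1 + 0.5) / (0.2027 + 0.014 + 0.5) ≈ 2.09293, so M₂ = 2.09293 × 7632 ≈ 15973.2418 billion.
ΔM = M₂ − M₁ = 15973.2418 − 17998.164 = -2024.9222 billion.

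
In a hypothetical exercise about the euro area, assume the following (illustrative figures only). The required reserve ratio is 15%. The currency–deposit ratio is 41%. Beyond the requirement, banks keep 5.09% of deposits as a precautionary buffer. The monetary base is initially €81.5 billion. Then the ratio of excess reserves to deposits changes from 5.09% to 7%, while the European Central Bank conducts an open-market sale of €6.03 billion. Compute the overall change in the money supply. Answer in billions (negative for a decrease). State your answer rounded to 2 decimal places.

-19.20 billion

Before: m₁ = (1 + 0.41) / (0.15 + 0.0509 + 0.41) ≈ 2.30807, MB₁ = 81.5, so M₁ = 2.30807 × 81.5 ≈ 188.1077 billion.
After: m₂ = (1 + 0.41) / (0.15 + 0.07 + 0.41) ≈ 2.23810, MB₂ = 81.5 − 6.03 = 75.47, so M₂ = 2.23810 × 75.47 ≈ 168.9094 billion.
ΔM = M₂ − M₁ = 168.9094 − 188.1077 = -19.1983 billion.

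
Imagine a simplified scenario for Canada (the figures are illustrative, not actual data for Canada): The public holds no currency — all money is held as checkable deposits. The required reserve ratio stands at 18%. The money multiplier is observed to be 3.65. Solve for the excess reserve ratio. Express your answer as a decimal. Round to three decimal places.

0.094

Using m = 3.65. Since m = (1 + c)/(c + rr + e), the denominator satisfies c + rr + e = (1 + c)/m = (1 + 0) / 3.65 ≈ 0.273973.
With c = 0 and rr = 0.18, the excess reserve ratio is 0.273973 − 0 − 0.18 = 0.093973.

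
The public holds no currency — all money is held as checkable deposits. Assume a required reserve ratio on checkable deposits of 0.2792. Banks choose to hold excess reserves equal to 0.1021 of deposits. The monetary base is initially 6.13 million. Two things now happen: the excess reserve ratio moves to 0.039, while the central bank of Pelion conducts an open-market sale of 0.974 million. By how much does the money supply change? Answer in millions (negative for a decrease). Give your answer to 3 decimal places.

Before: m₁ = 1 / (0.2792 + 0.1021) ≈ 2.62261, MB₁ = 6.13, so M₁ = 2.62261 × 6.13 ≈ 16.0766 million.
After: m₂ = 1 / (0.2792 + 0.039) ≈ 3.14268, MB₂ = 6.13 − 0.974 = 5.156, so M₂ = 3.14268 × 5.156 ≈ 16.2037 million.
ΔM = M₂ − M₁ = 16.2037 − 16.0766 = 0.1271 million.

0.127 million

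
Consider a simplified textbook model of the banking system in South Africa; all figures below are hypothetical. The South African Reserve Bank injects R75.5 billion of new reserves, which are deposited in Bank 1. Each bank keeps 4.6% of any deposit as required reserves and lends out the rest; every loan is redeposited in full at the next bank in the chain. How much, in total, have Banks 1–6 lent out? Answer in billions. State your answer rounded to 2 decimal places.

Bank i lends (1 − rr)^i of the original deposit: Bank 1 lends 75.5·0.9540 = 72.0270, Bank 2 lends 75.5·0.9540² ≈ 68.7138, and so on.
Summing a geometric series: total = 75.5·[0.9540·(1 − 0.9540^6) / (1 − 0.9540)] ≈ 385.4083 billion.

R385.41 billion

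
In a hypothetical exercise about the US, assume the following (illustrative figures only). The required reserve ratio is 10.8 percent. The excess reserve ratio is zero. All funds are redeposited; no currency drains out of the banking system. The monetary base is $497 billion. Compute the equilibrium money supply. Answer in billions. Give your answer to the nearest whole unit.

$4602 billion

With no currency drain or excess reserves, the money multiplier is m = 1/rr = 1/0.108 ≈ 9.2593.
Money supply M = m × MB = 9.2593 × 497 = 4601.8721 billion.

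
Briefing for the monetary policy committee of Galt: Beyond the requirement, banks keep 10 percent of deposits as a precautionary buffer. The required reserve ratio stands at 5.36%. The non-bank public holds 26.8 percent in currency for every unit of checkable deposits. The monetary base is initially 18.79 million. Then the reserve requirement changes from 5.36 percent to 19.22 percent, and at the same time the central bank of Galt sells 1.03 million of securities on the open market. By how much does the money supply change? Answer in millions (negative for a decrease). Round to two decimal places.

-16.31 million

Before: m₁ = (1 + 0.268) / (0.0536 + 0.1 + 0.268) ≈ 3.00759, MB₁ = 18.79, so M₁ = 3.00759 × 18.79 ≈ 56.5126 million.
After: m₂ = (1 + 0.268) / (0.1922 + 0.1 + 0.268) ≈ 2.26348, MB₂ = 18.79 − 1.03 = 17.76, so M₂ = 2.26348 × 17.76 ≈ 40.1994 million.
ΔM = M₂ − M₁ = 40.1994 − 56.5126 = -16.3132 million.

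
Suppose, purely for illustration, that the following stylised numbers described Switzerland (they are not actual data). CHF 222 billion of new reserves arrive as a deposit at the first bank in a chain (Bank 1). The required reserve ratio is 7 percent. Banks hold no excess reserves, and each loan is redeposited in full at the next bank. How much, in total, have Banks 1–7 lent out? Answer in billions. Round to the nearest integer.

CHF 1175 billion

Bank i lends (1 − rr)^i of the original deposit: Bank 1 lends 222·0.9300 = 206.4600, Bank 2 lends 222·0.9300² = 192.0078, and so on.
Summing a geometric series: total = 222·[0.9300·(1 − 0.9300^7) / (1 − 0.9300)] ≈ 1174.7548 billion.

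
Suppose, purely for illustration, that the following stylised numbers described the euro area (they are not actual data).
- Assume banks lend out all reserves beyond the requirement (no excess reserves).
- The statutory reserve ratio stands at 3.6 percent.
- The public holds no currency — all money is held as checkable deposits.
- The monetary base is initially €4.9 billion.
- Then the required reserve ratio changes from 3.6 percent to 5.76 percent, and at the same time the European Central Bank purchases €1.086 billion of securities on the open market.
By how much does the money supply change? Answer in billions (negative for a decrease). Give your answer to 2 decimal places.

-32.19 billion

Before: m₁ = 1 / (0.036) ≈ 27.7778, MB₁ = 4.9, so M₁ = 27.7778 × 4.9 ≈ 136.1112 billion.
After: m₂ = 1 / (0.0576) ≈ 17.3611, MB₂ = 4.9 + 1.086 = 5.986, so M₂ = 17.3611 × 5.986 ≈ 103.9235 billion.
ΔM = M₂ − M₁ = 103.9235 − 136.1112 = -32.1877 billion.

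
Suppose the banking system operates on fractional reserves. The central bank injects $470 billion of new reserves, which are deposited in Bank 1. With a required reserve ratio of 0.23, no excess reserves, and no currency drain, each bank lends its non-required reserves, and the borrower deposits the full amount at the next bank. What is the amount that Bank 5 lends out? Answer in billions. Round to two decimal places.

$127.22 billion

Each bank lends a fraction (1 − rr) = 0.7700 of the deposit it receives, so Bank 5 receives 470·0.7700^4 and lends 470·0.7700^5 ≈ 127.2189 billion.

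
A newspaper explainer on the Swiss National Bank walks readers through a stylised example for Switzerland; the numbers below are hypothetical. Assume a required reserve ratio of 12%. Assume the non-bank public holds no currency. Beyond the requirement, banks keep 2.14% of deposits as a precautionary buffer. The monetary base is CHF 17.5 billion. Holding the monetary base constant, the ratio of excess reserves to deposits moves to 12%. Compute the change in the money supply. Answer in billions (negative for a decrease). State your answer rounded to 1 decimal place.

Initially m₁ = 1 / (0.12 + 0.0214) ≈ 7.0721, so M₁ = 7.0721 × 17.5 ≈ 123.7617 billion.
After the change m₂ = 1 / (0.12 + 0.12) ≈ 4.1667, so M₂ = 4.1667 × 17.5 ≈ 72.9172 billion.
ΔM = M₂ − M₁ = 72.9172 − 123.7617 = -50.8445 billion.

-50.8 billion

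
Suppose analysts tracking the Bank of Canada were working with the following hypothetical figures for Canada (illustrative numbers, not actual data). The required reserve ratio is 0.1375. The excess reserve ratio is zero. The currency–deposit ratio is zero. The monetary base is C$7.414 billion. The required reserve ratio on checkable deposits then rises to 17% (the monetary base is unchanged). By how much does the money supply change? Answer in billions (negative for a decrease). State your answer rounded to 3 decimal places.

Initially m₁ = 1 / (0.1375) ≈ 7.27273, so M₁ = 7.27273 × 7.414 ≈ 53.92 billion.
After the change m₂ = 1 / (0.17) ≈ 5.88235, so M₂ = 5.88235 × 7.414 ≈ 43.6117 billion.
ΔM = M₂ − M₁ = 43.6117 − 53.92 = -10.3083 billion.

-10.308 billion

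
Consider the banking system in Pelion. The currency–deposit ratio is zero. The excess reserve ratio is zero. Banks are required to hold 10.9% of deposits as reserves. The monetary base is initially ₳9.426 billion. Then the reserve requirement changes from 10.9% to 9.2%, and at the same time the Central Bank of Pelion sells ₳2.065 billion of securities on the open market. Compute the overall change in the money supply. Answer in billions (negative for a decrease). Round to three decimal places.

-6.466 billion

Before: m₁ = 1 / (0.109) ≈ 9.17431, MB₁ = 9.426, so M₁ = 9.17431 × 9.426 ≈ 86.477 billion.
After: m₂ = 1 / (0.092) ≈ 10.86957, MB₂ = 9.426 − 2.065 = 7.361, so M₂ = 10.86957 × 7.361 ≈ 80.0109 billion.
ΔM = M₂ − M₁ = 80.0109 − 86.477 = -6.4661 billion.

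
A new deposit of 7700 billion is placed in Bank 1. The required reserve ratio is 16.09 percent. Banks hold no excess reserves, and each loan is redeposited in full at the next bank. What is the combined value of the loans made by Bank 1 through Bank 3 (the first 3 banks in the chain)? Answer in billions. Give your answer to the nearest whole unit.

16432 billion

Bank i lends (1 − rr)^i of the original deposit: Bank 1 lends 7700·0.8391 = 6461.0700, Bank 2 lends 7700·0.8391² ≈ 5421.4838, and so on.
Summing a geometric series: total = 7700·[0.8391·(1 − 0.8391^3) / (1 − 0.8391)] ≈ 16431.7209 billion.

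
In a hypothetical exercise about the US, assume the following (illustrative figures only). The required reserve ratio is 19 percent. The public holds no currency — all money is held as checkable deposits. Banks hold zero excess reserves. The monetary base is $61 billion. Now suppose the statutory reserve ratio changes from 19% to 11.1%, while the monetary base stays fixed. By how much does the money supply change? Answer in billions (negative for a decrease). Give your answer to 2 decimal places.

Initially m₁ = 1 / (0.19) ≈ 5.26316, so M₁ = 5.26316 × 61 ≈ 321.0528 billion.
After the change m₂ = 1 / (0.111) ≈ 9.00901, so M₂ = 9.00901 × 61 ≈ 549.5496 billion.
ΔM = M₂ − M₁ = 549.5496 − 321.0528 = 228.4968 billion.

$228.50 billion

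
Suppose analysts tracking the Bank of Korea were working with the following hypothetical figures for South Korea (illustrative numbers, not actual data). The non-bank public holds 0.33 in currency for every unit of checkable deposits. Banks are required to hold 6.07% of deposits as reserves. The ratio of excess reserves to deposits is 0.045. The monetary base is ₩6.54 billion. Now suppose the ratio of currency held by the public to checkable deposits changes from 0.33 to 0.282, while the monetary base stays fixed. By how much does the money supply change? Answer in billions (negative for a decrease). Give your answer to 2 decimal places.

Initially m₁ = (1 + 0.33) / (0.0607 + 0.045 + 0.33) ≈ 3.0526, so M₁ = 3.0526 × 6.54 ≈ 19.964 billion.
After the change m₂ = (1 + 0.282) / (0.0607 + 0.045 + 0.282) ≈ 3.3067, so M₂ = 3.3067 × 6.54 ≈ 21.6258 billion.
ΔM = M₂ − M₁ = 21.6258 − 19.964 = 1.6618 billion.

₩1.66 billion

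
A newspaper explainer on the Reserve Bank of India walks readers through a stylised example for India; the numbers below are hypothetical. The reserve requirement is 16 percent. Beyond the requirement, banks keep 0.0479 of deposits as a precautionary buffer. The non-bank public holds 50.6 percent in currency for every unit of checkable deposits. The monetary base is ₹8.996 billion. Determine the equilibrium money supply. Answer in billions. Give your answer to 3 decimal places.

₹18.977 billion

The money multiplier is m = (1 + c) / (rr + e + c) = (1 + 0.506) / (0.16 + 0.0479 + 0.506) ≈ 2.10954.
So M = m × MB = 2.10954 × 8.996 ≈ 18.9774 billion.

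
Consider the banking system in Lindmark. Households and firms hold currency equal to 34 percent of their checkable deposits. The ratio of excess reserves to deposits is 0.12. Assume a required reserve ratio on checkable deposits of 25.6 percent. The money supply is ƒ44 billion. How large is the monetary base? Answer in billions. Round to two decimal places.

The money multiplier is m = (1 + c) / (rr + e + c) = (1 + 0.34) / (0.256 + 0.12 + 0.34) ≈ 1.87151.
MB = M / m = 44 / 1.87151 ≈ 23.5104 billion.

ƒ23.51 billion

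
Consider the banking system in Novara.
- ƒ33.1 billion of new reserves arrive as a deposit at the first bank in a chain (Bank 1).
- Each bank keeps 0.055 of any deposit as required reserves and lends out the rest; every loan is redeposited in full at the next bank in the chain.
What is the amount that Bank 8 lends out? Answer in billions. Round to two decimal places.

Each bank lends a fraction (1 − rr) = 0.9450 of the deposit it receives, so Bank 8 receives 33.1·0.9450^7 and lends 33.1·0.9450^8 ≈ 21.0515 billion.

ƒ21.05 billion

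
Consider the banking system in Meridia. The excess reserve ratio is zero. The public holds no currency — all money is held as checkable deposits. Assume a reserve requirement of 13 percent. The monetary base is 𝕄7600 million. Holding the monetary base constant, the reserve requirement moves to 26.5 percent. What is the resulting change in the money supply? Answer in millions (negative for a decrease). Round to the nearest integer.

Initially m₁ = 1 / (0.13) ≈ 7.69231, so M₁ = 7.69231 × 7600 = 58461.556 million.
After the change m₂ = 1 / (0.265) ≈ 3.77358, so M₂ = 3.77358 × 7600 = 28679.208 million.
ΔM = M₂ − M₁ = 28679.208 − 58461.556 = -29782.348 million.

-29782 million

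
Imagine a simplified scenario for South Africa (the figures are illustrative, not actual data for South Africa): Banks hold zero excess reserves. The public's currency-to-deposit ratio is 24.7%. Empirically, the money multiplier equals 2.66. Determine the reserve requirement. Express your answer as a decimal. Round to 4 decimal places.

Using m = 2.66. Since m = (1 + c)/(c + rr + e), the denominator satisfies c + rr + e = (1 + c)/m = (1 + 0.247) / 2.66 ≈ 0.468797.
With c = 0.247 and e = 0, the reserve requirement is 0.468797 − 0.247 − 0 = 0.221797.

0.2218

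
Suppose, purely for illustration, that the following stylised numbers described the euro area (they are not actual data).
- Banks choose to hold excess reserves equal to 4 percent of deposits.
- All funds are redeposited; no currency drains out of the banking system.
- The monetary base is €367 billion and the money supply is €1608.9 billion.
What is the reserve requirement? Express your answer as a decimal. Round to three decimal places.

0.188

Using m = M/MB = 1608.9/367 ≈ 4.383924. Since m = (1 + c)/(c + rr + e), the denominator satisfies c + rr + e = (1 + c)/m = (1 + 0) / 4.383924 ≈ 0.228106.
With c = 0 and e = 0.04, the reserve requirement is 0.228106 − 0 − 0.04 = 0.188106.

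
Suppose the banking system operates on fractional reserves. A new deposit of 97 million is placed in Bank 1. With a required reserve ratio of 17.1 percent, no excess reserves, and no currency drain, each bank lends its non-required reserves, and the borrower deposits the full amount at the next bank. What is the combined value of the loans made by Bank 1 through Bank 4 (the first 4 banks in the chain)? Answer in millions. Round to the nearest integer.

Bank i lends (1 − rr)^i of the original deposit: Bank 1 lends 97·0.8290 = 80.4130, Bank 2 lends 97·0.8290² ≈ 66.6624, and so on.
Summing a geometric series: total = 97·[0.8290·(1 − 0.8290^4) / (1 − 0.8290)] ≈ 248.1516 million.

248 million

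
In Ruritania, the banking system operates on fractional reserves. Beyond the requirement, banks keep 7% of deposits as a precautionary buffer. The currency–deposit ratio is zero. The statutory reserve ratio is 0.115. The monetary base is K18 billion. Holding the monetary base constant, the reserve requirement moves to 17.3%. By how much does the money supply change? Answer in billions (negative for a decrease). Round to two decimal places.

-23.22 billion

Initially m₁ = 1 / (0.115 + 0.07) ≈ 5.40541, so M₁ = 5.40541 × 18 ≈ 97.2974 billion.
After the change m₂ = 1 / (0.173 + 0.07) ≈ 4.11523, so M₂ = 4.11523 × 18 ≈ 74.0741 billion.
ΔM = M₂ − M₁ = 74.0741 − 97.2974 = -23.2233 billion.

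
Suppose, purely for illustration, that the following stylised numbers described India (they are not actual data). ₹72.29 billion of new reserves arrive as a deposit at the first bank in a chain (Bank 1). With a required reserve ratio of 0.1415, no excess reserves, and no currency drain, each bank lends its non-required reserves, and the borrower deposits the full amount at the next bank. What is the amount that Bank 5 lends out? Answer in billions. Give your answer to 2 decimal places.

Each bank lends a fraction (1 − rr) = 0.8585 of the deposit it receives, so Bank 5 receives 72.29·0.8585^4 and lends 72.29·0.8585^5 ≈ 33.7116 billion.

₹33.71 billion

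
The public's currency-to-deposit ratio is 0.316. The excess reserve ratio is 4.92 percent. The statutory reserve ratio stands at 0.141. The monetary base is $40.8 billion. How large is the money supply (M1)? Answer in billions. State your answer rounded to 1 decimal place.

The money multiplier is m = (1 + c) / (rr + e + c) = (1 + 0.316) / (0.141 + 0.0492 + 0.316) ≈ 2.5998.
So M = m × MB = 2.5998 × 40.8 ≈ 106.0718 billion.

$106.1 billion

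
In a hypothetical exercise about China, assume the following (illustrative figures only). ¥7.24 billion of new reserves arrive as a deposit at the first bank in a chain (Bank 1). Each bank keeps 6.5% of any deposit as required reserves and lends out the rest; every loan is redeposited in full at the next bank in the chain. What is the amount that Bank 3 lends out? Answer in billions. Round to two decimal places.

¥5.92 billion

Each bank lends a fraction (1 − rr) = 0.9350 of the deposit it receives, so Bank 3 receives 7.24·0.9350^2 and lends 7.24·0.9350^3 ≈ 5.9180 billion.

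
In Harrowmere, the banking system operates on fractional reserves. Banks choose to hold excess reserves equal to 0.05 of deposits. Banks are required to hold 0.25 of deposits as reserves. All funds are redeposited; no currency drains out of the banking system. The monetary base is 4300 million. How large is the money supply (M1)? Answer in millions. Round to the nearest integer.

14333 million

The money multiplier is m = 1 / (rr + e) = 1 / (0.25 + 0.05) ≈ 3.33333.
So M = m × MB = 3.33333 × 4300 = 14333.319 million.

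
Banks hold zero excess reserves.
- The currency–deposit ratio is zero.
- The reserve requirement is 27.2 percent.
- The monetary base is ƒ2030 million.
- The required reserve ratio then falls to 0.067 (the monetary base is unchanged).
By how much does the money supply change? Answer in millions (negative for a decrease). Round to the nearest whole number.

ƒ22835 million

Initially m₁ = 1 / (0.272) ≈ 3.67647, so M₁ = 3.67647 × 2030 = 7463.2341 million.
After the change m₂ = 1 / (0.067) ≈ 14.92537, so M₂ = 14.92537 × 2030 = 30298.5011 million.
ΔM = M₂ − M₁ = 30298.5011 − 7463.2341 = 22835.267 million.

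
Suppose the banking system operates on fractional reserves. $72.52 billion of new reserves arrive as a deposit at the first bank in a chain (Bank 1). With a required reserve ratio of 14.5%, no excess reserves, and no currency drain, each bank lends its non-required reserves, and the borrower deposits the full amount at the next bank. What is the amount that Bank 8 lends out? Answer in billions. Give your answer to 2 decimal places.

Each bank lends a fraction (1 − rr) = 0.8550 of the deposit it receives, so Bank 8 receives 72.52·0.8550^7 and lends 72.52·0.8550^8 ≈ 20.7103 billion.

$20.71 billion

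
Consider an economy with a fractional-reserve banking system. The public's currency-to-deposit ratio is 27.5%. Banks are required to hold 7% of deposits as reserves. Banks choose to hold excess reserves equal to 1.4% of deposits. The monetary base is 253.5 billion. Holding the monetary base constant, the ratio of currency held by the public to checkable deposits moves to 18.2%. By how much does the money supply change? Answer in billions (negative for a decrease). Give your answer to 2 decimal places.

226.14 billion

Initially m₁ = (1 + 0.275) / (0.07 + 0.014 + 0.275) ≈ 3.551532, so M₁ = 3.551532 × 253.5 ≈ 900.3134 billion.
After the change m₂ = (1 + 0.182) / (0.07 + 0.014 + 0.182) ≈ 4.443609, so M₂ = 4.443609 × 253.5 ≈ 1126.4549 billion.
ΔM = M₂ − M₁ = 1126.4549 − 900.3134 = 226.1415 billion.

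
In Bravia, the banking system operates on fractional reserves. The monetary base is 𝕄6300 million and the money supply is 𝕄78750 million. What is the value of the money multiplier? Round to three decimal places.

The money multiplier is m = M / MB = 78750 / 6300 = 12.50000.

12.500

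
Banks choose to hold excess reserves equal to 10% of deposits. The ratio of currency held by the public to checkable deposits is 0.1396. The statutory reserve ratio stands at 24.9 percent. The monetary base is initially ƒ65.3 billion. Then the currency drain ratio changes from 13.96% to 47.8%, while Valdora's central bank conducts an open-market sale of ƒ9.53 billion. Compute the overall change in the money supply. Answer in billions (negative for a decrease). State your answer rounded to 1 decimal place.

Before: m₁ = (1 + 0.1396) / (0.249 + 0.1 + 0.1396) ≈ 2.3324, MB₁ = 65.3, so M₁ = 2.3324 × 65.3 ≈ 152.3057 billion.
After: m₂ = (1 + 0.478) / (0.249 + 0.1 + 0.478) ≈ 1.7872, MB₂ = 65.3 − 9.53 = 55.77, so M₂ = 1.7872 × 55.77 ≈ 99.6721 billion.
ΔM = M₂ − M₁ = 99.6721 − 152.3057 = -52.6336 billion.

-52.6 billion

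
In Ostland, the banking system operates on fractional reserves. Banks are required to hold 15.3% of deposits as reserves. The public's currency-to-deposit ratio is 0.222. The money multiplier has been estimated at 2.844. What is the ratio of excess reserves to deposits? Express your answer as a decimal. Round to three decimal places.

0.055

Using m = 2.844. Since m = (1 + c)/(c + rr + e), the denominator satisfies c + rr + e = (1 + c)/m = (1 + 0.222) / 2.844 ≈ 0.429677.
With c = 0.222 and rr = 0.153, the ratio of excess reserves to deposits is 0.429677 − 0.222 − 0.153 = 0.054677.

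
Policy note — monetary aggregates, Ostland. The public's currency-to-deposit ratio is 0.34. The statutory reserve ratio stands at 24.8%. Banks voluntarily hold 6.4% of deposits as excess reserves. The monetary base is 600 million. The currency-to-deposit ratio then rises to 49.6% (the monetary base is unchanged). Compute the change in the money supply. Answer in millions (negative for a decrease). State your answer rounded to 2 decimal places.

-122.24 million

Initially m₁ = (1 + 0.34) / (0.248 + 0.064 + 0.34) ≈ 2.055215, so M₁ = 2.055215 × 600 = 1233.129 million.
After the change m₂ = (1 + 0.496) / (0.248 + 0.064 + 0.496) ≈ 1.851485, so M₂ = 1.851485 × 600 = 1110.891 million.
ΔM = M₂ − M₁ = 1110.891 − 1233.129 = -122.238 million.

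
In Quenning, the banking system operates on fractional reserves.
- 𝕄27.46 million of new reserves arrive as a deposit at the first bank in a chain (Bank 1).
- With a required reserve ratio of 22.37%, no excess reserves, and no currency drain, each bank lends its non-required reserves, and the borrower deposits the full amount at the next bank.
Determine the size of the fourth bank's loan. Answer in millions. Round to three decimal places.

𝕄9.973 million

Each bank lends a fraction (1 − rr) = 0.7763 of the deposit it receives, so Bank 4 receives 27.46·0.7763^3 and lends 27.46·0.7763^4 ≈ 9.9728 million.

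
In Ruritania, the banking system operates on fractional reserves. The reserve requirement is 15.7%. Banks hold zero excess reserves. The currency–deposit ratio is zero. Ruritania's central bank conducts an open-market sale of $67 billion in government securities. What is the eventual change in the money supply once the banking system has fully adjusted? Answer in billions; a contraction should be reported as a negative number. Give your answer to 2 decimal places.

-426.75 billion

The simple money multiplier is m = 1/rr = 1/0.157 ≈ 6.36943.
An open-market sale reduces the monetary base by 67 billion, so ΔM = m × ΔMB = 6.36943 × (−67) ≈ -426.7518 billion.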